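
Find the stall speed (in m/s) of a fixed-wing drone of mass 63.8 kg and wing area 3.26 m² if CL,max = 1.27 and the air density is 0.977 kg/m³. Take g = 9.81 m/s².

Weight W = mg = 63.8 × 9.81 = 625.9 N.
V_stall = √(2W/(ρ·S·CL,max)) = √(2 × 625.9 / (0.977 × 3.26 × 1.27))
V_stall = √309.5 = 17.6 m/s

V_stall = 17.6 m/s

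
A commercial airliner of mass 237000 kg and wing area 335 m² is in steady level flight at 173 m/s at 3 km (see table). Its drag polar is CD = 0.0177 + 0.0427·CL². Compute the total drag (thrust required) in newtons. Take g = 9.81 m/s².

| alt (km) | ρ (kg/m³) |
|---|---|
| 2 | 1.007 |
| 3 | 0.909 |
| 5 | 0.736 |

D = 1.31×10^5 N

At 3 km, from the table: ρ = 0.909 kg/m³.
Level flight ⇒ L = W = m·g = 237000 × 9.81 = 2.325×10^6 N.
Dynamic pressure q = 0.5 × 0.909 × 173² = 13600 Pa.
Required CL = L/(qS) = 2.325×10^6/(13600·335) = 0.5102.
CD = 0.0177 + 0.0427 × 0.5102² = 0.02882.
D = q·S·CD = 13600 × 335 × 0.02882 = 1.313×10^5 N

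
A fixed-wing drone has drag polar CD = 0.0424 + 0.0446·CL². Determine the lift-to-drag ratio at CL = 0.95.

CD = 0.0424 + 0.0446 × 0.95² = 0.08265
L/D = CL/CD = 0.95 / 0.08265 = 11.5

L/D = 11.5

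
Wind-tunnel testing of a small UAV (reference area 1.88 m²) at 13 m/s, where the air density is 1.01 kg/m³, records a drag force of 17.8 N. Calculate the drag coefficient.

From D = ½ρv²S·CD, rearranging gives CD = 2D/(ρv²S).
CD = 2 × 17.8 / (1.01 × 13² × 1.88) = 0.111

CD = 0.111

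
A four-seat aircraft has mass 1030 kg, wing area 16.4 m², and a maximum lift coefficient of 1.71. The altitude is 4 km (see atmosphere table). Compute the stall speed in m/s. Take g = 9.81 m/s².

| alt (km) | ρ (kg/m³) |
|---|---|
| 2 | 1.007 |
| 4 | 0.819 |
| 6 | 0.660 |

At 4 km, from the table: ρ = 0.819 kg/m³.
At stall, lift equals weight: L = W = m·g = 1030 × 9.81 = 10100 N.
V_stall = √(2W/(ρ·S·CL,max)) = √(2 × 10100 / (0.819 × 16.4 × 1.71))
V_stall = √879.9 = 29.7 m/s

V_stall = 29.7 m/s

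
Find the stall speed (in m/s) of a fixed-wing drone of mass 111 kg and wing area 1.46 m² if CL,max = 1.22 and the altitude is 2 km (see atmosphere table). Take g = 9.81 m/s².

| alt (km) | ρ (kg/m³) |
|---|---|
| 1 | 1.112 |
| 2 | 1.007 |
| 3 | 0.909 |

V_stall = 34.8 m/s

At 2 km, from the table: ρ = 1.007 kg/m³.
Weight W = mg = 111 × 9.81 = 1089 N.
V_stall = √(2W/(ρ·S·CL,max)) = √(2 × 1089 / (1.007 × 1.46 × 1.22))
V_stall = √1214 = 34.8 m/s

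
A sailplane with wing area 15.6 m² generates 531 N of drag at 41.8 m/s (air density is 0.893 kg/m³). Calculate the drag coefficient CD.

From D = ½ρv²S·CD, rearranging gives CD = 2D/(ρv²S).
CD = 2 × 531 / (0.893 × 41.8² × 15.6) = 0.0436

CD = 0.0436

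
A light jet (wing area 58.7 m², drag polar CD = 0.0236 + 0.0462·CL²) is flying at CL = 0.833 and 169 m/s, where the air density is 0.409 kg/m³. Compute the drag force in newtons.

CD = 0.0236 + 0.0462 × 0.833² = 0.05566
D = ½ρv²S·CD = ½ × 0.409 × 169² × 58.7 × 0.05566 = 19100 N

D = 19100 N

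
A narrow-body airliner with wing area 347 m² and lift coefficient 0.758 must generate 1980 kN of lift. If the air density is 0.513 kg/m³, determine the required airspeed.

v = 171 m/s

L = ½ρv²S·CL ⇒ v = √(2L/(ρ·S·CL))
v = √(2 × 1.98×10^6 / (0.513 × 347 × 0.758)) = √29350 = 171 m/s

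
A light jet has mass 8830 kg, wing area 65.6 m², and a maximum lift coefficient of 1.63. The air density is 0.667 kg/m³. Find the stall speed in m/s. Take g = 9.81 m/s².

V_stall = 49.3 m/s

Stall occurs when L = W at CL,max. W = mg = 8830 × 9.81 = 86620 N.
From L = ½ρV²S·CL,max = W: V_stall = √(2W/(ρSCL,max)) = √(2·86620/(0.667·65.6·1.63))
V_stall = √2429 = 49.3 m/s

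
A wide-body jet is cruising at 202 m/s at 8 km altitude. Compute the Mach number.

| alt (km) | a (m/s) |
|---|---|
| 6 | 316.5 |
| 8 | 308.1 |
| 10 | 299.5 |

M = 0.656

At 8 km, from the table: a = 308.1 m/s.
M = v/a = 202 / 308.1 = 0.656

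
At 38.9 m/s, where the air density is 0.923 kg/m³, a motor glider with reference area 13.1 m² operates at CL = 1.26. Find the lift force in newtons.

L = ½ρv²S·CL = ½ × 0.923 × 38.9² × 13.1 × 1.26 = 11500 N ≈ 11.5 kN

L = 11500 N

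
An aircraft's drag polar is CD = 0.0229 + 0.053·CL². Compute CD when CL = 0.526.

CD = 0.0376

CD = 0.0229 + 0.053 × 0.526² = 0.0229 + 0.01466 = 0.0376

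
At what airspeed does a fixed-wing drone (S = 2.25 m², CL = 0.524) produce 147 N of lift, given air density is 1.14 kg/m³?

v = 14.8 m/s

L = ½ρv²S·CL ⇒ v = √(2L/(ρ·S·CL))
v = √(2 × 147 / (1.14 × 2.25 × 0.524)) = √218.7 = 14.8 m/s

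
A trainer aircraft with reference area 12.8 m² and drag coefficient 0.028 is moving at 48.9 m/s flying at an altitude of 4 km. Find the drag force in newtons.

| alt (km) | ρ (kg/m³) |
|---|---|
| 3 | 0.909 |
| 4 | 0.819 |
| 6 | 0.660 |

At 4 km, from the table: ρ = 0.819 kg/m³.
D = ½ρv²S·CD = ½ × 0.819 × 48.9² × 12.8 × 0.028 = 351 N

D = 351 N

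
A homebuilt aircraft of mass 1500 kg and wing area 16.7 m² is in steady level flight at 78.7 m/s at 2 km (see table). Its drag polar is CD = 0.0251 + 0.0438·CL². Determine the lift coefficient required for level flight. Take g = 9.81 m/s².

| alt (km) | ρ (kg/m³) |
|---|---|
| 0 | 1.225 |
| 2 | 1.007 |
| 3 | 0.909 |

CL = 0.283

At 2 km, from the table: ρ = 1.007 kg/m³.
In steady level flight, lift balances weight: W = mg = 1500 × 9.81 = 14715 N.
q = ½ρv² = ½ × 1.007 × 78.7² = 3119 Pa.
Required CL = L/(qS) = 14715/(3119·16.7) = 0.2825.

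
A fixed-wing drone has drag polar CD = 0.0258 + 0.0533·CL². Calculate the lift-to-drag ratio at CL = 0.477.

L/D = 12.6

CD = 0.0258 + 0.0533 × 0.477² = 0.03793
L/D = CL/CD = 0.477 / 0.03793 = 12.6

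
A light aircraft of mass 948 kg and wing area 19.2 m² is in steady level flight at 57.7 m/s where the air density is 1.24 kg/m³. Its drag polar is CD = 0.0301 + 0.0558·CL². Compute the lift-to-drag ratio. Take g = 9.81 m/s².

Level flight ⇒ L = W = m·g = 948 × 9.81 = 9299.9 N.
Dynamic pressure q = 0.5 × 1.24 × 57.7² = 2064 Pa.
Required CL = L/(qS) = 9299.9/(2064·19.2) = 0.2347.
CD = 0.0301 + 0.0558 × 0.2347² = 0.03317.
L/D = CL/CD = 0.2347 / 0.03317 = 7.07

L/D = 7.07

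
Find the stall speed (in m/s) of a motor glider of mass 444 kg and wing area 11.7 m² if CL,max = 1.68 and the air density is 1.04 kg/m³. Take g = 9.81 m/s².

V_stall = 20.6 m/s

Weight W = mg = 444 × 9.81 = 4356 N.
V_stall = √(2W/(ρ·S·CL,max)) = √(2 × 4356 / (1.04 × 11.7 × 1.68))
V_stall = √426.1 = 20.6 m/s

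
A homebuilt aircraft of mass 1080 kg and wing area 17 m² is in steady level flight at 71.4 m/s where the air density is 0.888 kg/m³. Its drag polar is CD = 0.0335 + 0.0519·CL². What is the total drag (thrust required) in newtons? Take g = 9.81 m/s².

Weight W = mg = 1080 × 9.81 = 10595 N; in level flight L = W.
q = ½ρv² = ½ × 0.888 × 71.4² = 2263 Pa.
CL = 2W/(ρv²S) = 2×10595/(0.888×71.4²×17) = 0.2753.
CD = 0.0335 + 0.0519 × 0.2753² = 0.03743.
D = q·S·CD = 2263 × 17 × 0.03743 = 1440 N

D = 1440 N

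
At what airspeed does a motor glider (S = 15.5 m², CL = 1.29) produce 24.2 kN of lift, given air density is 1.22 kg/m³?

v = 44.5 m/s

L = ½ρv²S·CL ⇒ v = √(2L/(ρ·S·CL))
v = √(2 × 24200 / (1.22 × 15.5 × 1.29)) = √1984 = 44.5 m/s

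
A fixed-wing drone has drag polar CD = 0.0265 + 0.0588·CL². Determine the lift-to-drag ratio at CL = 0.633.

CD = 0.0265 + 0.0588 × 0.633² = 0.05006
L/D = CL/CD = 0.633 / 0.05006 = 12.6

L/D = 12.6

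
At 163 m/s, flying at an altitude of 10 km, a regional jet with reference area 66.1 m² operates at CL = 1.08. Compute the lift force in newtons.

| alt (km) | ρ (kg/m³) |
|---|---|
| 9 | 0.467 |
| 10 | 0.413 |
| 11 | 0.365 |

At 10 km, from the table: ρ = 0.413 kg/m³.
L = ½ρv²S·CL = ½ × 0.413 × 163² × 66.1 × 1.08 = 3.92×10^5 N ≈ 392 kN

L = 3.92×10^5 N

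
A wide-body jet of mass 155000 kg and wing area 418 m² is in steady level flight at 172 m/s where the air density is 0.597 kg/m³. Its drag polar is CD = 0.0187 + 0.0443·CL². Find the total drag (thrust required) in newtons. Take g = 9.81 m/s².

D = 96800 N

Level flight ⇒ L = W = m·g = 155000 × 9.81 = 1.5206×10^6 N.
q = ½ρv² = ½ × 0.597 × 172² = 8831 Pa.
CL = W/(q·S) = 1.5206×10^6 / (8831 × 418) = 0.4119.
CD = 0.0187 + 0.0443 × 0.4119² = 0.02622.
D = q·S·CD = 8831 × 418 × 0.02622 = 96770 N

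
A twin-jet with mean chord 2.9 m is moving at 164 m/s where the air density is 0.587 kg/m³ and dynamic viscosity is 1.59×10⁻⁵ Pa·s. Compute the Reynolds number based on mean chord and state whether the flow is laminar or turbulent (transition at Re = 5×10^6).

Re = 1.76×10^7 (turbulent)

Re = ρ·v·c/μ = 0.587 × 164 × 2.9 / (1.59×10⁻⁵) = 1.76×10^7
Since 1.76×10^7 > 5×10^6, the flow is turbulent.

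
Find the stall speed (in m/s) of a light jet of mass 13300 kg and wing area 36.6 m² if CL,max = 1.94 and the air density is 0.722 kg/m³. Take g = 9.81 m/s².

At stall, lift equals weight: L = W = m·g = 13300 × 9.81 = 1.305×10^5 N.
V_stall = √(2W/(ρ·S·CL,max)) = √(2 × 1.305×10^5 / (0.722 × 36.6 × 1.94))
V_stall = √5090 = 71.3 m/s

V_stall = 71.3 m/s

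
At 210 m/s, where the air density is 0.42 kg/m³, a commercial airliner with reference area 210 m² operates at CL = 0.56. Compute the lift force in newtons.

L = 1.09×10^6 N

L = ½ρv²S·CL = ½ × 0.42 × 210² × 210 × 0.56 = 1.09×10^6 N ≈ 1090 kN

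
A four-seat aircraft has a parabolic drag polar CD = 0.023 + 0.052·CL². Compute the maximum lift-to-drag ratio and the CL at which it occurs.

(L/D)max = 14.5, at CL = 0.665

For CD = CD0 + K·CL², (L/D)max occurs at CL* = √(CD0/K) and equals 1/(2√(K·CD0)).
(L/D)max = 1/(2√(0.052 × 0.023)) = 1/(2 × 0.03458) = 14.5
CL* = √(0.023/0.052) = 0.665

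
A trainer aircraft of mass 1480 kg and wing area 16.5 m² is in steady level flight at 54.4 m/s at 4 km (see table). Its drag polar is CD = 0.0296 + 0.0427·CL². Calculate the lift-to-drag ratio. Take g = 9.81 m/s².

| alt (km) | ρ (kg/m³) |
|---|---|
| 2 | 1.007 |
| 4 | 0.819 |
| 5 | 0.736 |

L/D = 13.9

At 4 km, from the table: ρ = 0.819 kg/m³.
Level flight ⇒ L = W = m·g = 1480 × 9.81 = 14519 N.
Dynamic pressure q = 0.5 × 0.819 × 54.4² = 1212 Pa.
Required CL = L/(qS) = 14519/(1212·16.5) = 0.7261.
CD = 0.0296 + 0.0427 × 0.7261² = 0.05211.
L/D = CL/CD = 0.7261 / 0.05211 = 13.9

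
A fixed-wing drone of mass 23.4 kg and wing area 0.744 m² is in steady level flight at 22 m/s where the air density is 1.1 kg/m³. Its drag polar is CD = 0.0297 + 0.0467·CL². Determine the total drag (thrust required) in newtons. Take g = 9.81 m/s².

Weight W = mg = 23.4 × 9.81 = 229.55 N; in level flight L = W.
Dynamic pressure q = 0.5 × 1.1 × 22² = 266.2 Pa.
CL = W/(q·S) = 229.55 / (266.2 × 0.744) = 1.159.
CD = 0.0297 + 0.0467 × 1.159² = 0.09244.
D = q·S·CD = 266.2 × 0.744 × 0.09244 = 18.31 N

D = 18.3 N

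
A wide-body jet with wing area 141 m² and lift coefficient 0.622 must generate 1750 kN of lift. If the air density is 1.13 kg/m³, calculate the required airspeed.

L = ½ρv²S·CL ⇒ v = √(2L/(ρ·S·CL))
v = √(2 × 1.75×10^6 / (1.13 × 141 × 0.622)) = √35320 = 188 m/s

v = 188 m/s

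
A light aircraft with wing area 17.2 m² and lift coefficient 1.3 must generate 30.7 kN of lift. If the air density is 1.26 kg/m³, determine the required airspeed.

v = 46.7 m/s

L = ½ρv²S·CL ⇒ v = √(2L/(ρ·S·CL))
v = √(2 × 30700 / (1.26 × 17.2 × 1.3)) = √2179 = 46.7 m/s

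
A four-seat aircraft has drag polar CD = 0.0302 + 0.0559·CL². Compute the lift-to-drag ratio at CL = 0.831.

L/D = 12.1

CD = 0.0302 + 0.0559 × 0.831² = 0.0688
L/D = CL/CD = 0.831 / 0.0688 = 12.1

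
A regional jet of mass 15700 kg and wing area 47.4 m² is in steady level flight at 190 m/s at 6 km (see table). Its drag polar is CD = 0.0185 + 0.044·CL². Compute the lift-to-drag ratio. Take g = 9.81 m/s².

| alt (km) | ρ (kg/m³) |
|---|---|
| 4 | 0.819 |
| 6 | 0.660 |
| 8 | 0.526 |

L/D = 12.5

At 6 km, from the table: ρ = 0.660 kg/m³.
Weight W = mg = 15700 × 9.81 = 1.5402×10^5 N; in level flight L = W.
Dynamic pressure q = 0.5 × 0.66 × 190² = 11910 Pa.
CL = 2W/(ρv²S) = 2×1.5402×10^5/(0.66×190²×47.4) = 0.2728.
CD = 0.0185 + 0.044 × 0.2728² = 0.02177.
L/D = CL/CD = 0.2728 / 0.02177 = 12.5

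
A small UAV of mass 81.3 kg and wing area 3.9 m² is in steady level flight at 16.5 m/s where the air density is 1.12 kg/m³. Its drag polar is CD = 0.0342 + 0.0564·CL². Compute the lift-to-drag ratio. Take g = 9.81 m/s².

L/D = 9.89

Level flight ⇒ L = W = m·g = 81.3 × 9.81 = 797.55 N.
Dynamic pressure q = 0.5 × 1.12 × 16.5² = 152.5 Pa.
CL = W/(q·S) = 797.55 / (152.5 × 3.9) = 1.341.
CD = 0.0342 + 0.0564 × 1.341² = 0.1357.
L/D = CL/CD = 1.341 / 0.1357 = 9.89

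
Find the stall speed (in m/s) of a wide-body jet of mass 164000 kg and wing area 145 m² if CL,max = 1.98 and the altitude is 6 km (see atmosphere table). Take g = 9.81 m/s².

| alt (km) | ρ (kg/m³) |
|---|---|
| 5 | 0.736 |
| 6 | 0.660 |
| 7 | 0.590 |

At 6 km, from the table: ρ = 0.660 kg/m³.
Weight W = mg = 164000 × 9.81 = 1.609×10^6 N.
V_stall = √(2W/(ρ·S·CL,max)) = √(2 × 1.609×10^6 / (0.66 × 145 × 1.98))
V_stall = √16980 = 130 m/s

V_stall = 130 m/s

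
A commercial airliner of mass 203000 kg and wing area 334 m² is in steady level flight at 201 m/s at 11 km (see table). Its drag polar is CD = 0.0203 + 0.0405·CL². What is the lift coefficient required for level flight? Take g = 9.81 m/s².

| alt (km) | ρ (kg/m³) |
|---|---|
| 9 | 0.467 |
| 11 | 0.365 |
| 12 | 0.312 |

At 11 km, from the table: ρ = 0.365 kg/m³.
Weight W = mg = 203000 × 9.81 = 1.9914×10^6 N; in level flight L = W.
q = ½ρv² = ½ × 0.365 × 201² = 7373 Pa.
CL = W/(q·S) = 1.9914×10^6 / (7373 × 334) = 0.8087.

CL = 0.809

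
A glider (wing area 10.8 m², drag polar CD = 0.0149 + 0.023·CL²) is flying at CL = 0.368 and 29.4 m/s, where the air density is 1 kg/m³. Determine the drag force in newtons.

D = 84.1 N

CD = 0.0149 + 0.023 × 0.368² = 0.01801
D = ½ρv²S·CD = ½ × 1 × 29.4² × 10.8 × 0.01801 = 84.1 N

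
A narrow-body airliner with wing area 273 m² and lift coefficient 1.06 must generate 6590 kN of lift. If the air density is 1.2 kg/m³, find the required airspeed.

L = ½ρv²S·CL ⇒ v = √(2L/(ρ·S·CL))
v = √(2 × 6.59×10^6 / (1.2 × 273 × 1.06)) = √37950 = 195 m/s

v = 195 m/s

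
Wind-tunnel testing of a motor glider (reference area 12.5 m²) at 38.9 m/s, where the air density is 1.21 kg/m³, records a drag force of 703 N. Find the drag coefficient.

CD = 0.0614

From D = ½ρv²S·CD, rearranging gives CD = 2D/(ρv²S).
CD = 2 × 703 / (1.21 × 38.9² × 12.5) = 0.0614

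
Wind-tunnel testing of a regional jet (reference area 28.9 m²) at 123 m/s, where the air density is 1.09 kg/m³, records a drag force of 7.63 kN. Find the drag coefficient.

CD = 0.032

From D = ½ρv²S·CD, rearranging gives CD = 2D/(ρv²S).
CD = 2 × 7630 / (1.09 × 123² × 28.9) = 0.032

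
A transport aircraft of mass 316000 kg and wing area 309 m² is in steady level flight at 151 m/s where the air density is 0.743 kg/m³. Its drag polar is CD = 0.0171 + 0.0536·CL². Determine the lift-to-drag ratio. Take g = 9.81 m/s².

L/D = 12.8

Level flight ⇒ L = W = m·g = 316000 × 9.81 = 3.1×10^6 N.
q = ½ρv² = ½ × 0.743 × 151² = 8471 Pa.
Required CL = L/(qS) = 3.1×10^6/(8471·309) = 1.184.
CD = 0.0171 + 0.0536 × 1.184² = 0.09229.
L/D = CL/CD = 1.184 / 0.09229 = 12.8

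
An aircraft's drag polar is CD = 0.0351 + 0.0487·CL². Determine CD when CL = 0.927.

CD = 0.0769

CD = 0.0351 + 0.0487 × 0.927² = 0.0351 + 0.04185 = 0.0769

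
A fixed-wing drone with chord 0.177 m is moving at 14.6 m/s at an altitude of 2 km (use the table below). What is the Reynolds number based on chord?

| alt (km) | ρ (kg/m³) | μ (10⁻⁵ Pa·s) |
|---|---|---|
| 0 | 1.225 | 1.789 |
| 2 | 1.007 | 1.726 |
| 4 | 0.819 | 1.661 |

At 2 km, from the table: ρ = 1.007 kg/m³, μ = 1.726×10⁻⁵ Pa·s.
Re = ρ·v·c/μ = 1.007 × 14.6 × 0.177 / (1.726×10⁻⁵) = 1.51×10^5

Re = 1.51×10^5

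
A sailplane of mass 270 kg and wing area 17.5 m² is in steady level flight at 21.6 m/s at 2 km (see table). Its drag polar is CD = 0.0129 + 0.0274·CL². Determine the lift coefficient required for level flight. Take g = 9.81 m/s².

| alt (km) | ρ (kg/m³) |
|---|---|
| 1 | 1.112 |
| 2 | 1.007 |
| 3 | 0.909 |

At 2 km, from the table: ρ = 1.007 kg/m³.
In steady level flight, lift balances weight: W = mg = 270 × 9.81 = 2648.7 N.
q = ½ρv² = ½ × 1.007 × 21.6² = 234.9 Pa.
CL = 2W/(ρv²S) = 2×2648.7/(1.007×21.6²×17.5) = 0.6443.

CL = 0.644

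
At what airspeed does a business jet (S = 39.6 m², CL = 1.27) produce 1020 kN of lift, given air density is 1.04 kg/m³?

v = 197 m/s

L = ½ρv²S·CL ⇒ v = √(2L/(ρ·S·CL))
v = √(2 × 1.02×10^6 / (1.04 × 39.6 × 1.27)) = √39000 = 197 m/s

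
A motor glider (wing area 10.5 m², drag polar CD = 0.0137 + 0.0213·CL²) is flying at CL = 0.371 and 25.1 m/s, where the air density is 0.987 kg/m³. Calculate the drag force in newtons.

CD = 0.0137 + 0.0213 × 0.371² = 0.01663
D = ½ρv²S·CD = ½ × 0.987 × 25.1² × 10.5 × 0.01663 = 54.3 N

D = 54.3 N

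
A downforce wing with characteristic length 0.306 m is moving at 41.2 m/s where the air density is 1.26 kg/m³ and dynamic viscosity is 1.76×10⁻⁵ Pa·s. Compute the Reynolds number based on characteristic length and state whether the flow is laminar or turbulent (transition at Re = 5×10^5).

Re = ρ·v·c/μ = 1.26 × 41.2 × 0.306 / (1.76×10⁻⁵) = 9.03×10^5
Since 9.03×10^5 > 5×10^5, the flow is turbulent.

Re = 9.03×10^5 (turbulent)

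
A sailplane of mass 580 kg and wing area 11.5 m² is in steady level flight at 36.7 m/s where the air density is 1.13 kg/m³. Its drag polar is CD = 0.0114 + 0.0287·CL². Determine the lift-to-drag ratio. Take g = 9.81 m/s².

L/D = 27.6

Level flight ⇒ L = W = m·g = 580 × 9.81 = 5689.8 N.
Dynamic pressure q = 0.5 × 1.13 × 36.7² = 761 Pa.
CL = 2W/(ρv²S) = 2×5689.8/(1.13×36.7²×11.5) = 0.6502.
CD = 0.0114 + 0.0287 × 0.6502² = 0.02353.
L/D = CL/CD = 0.6502 / 0.02353 = 27.6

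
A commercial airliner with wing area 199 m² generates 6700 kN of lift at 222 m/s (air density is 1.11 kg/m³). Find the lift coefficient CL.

CL = 1.23

From L = ½ρv²S·CL, rearranging gives CL = 2L/(ρv²S).
CL = 2 × 6.7×10^6 / (1.11 × 222² × 199) = 1.23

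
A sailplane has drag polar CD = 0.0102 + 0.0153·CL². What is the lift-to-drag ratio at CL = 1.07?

L/D = 38.6

CD = 0.0102 + 0.0153 × 1.07² = 0.02772
L/D = CL/CD = 1.07 / 0.02772 = 38.6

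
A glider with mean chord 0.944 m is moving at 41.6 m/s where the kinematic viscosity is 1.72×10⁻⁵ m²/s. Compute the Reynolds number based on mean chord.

Re = v·c/ν = 41.6 × 0.944 / (1.72×10⁻⁵) = 2.28×10^6

Re = 2.28×10^6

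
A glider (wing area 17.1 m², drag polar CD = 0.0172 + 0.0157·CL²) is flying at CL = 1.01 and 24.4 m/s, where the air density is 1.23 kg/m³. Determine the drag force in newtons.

CD = 0.0172 + 0.0157 × 1.01² = 0.03322
D = ½ρv²S·CD = ½ × 1.23 × 24.4² × 17.1 × 0.03322 = 208 N

D = 208 N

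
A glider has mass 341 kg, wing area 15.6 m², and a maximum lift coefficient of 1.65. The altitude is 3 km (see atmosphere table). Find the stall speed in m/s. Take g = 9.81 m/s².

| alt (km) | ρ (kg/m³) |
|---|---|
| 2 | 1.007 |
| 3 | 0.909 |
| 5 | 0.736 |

V_stall = 16.9 m/s

At 3 km, from the table: ρ = 0.909 kg/m³.
At stall, lift equals weight: L = W = m·g = 341 × 9.81 = 3345 N.
V_stall = √(2W/(ρ·S·CL,max)) = √(2 × 3345 / (0.909 × 15.6 × 1.65))
V_stall = √285.9 = 16.9 m/s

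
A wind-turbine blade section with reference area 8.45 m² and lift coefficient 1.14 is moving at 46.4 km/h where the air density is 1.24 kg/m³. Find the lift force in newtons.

Convert speed: v = 46.4 km/h ÷ 3.6 = 12.89 m/s.
Dynamic pressure q = ½ρv² = ½ × 1.24 × 12.89² = 103 Pa.
L = q·S·CL = 103 × 8.45 × 1.14 = 992 N

L = 992 N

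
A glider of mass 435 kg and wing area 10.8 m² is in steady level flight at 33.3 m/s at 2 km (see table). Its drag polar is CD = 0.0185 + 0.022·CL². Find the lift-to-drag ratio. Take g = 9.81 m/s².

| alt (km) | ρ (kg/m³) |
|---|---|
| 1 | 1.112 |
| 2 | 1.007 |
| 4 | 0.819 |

At 2 km, from the table: ρ = 1.007 kg/m³.
Level flight ⇒ L = W = m·g = 435 × 9.81 = 4267.4 N.
q = ½ρv² = ½ × 1.007 × 33.3² = 558.3 Pa.
CL = W/(q·S) = 4267.4 / (558.3 × 10.8) = 0.7077.
CD = 0.0185 + 0.022 × 0.7077² = 0.02952.
L/D = CL/CD = 0.7077 / 0.02952 = 24

L/D = 24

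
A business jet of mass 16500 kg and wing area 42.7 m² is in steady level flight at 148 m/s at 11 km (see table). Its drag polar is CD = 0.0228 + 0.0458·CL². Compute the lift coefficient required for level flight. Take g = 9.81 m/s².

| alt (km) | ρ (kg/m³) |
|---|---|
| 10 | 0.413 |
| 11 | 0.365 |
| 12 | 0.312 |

CL = 0.948

At 11 km, from the table: ρ = 0.365 kg/m³.
Weight W = mg = 16500 × 9.81 = 1.6186×10^5 N; in level flight L = W.
q = ½ρv² = ½ × 0.365 × 148² = 3997 Pa.
Required CL = L/(qS) = 1.6186×10^5/(3997·42.7) = 0.9483.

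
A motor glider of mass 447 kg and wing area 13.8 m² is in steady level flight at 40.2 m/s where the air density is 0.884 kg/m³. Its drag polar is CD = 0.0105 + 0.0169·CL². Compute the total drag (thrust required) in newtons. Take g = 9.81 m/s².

D = 136 N

Level flight ⇒ L = W = m·g = 447 × 9.81 = 4385.1 N.
q = ½ρv² = ½ × 0.884 × 40.2² = 714.3 Pa.
CL = W/(q·S) = 4385.1 / (714.3 × 13.8) = 0.4449.
CD = 0.0105 + 0.0169 × 0.4449² = 0.01384.
D = q·S·CD = 714.3 × 13.8 × 0.01384 = 136.5 N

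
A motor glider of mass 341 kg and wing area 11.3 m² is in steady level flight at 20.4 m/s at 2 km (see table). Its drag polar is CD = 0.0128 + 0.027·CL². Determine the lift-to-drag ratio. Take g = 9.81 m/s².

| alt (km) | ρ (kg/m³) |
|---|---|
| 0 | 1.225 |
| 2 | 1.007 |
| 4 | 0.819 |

At 2 km, from the table: ρ = 1.007 kg/m³.
Level flight ⇒ L = W = m·g = 341 × 9.81 = 3345.2 N.
Dynamic pressure q = 0.5 × 1.007 × 20.4² = 209.5 Pa.
CL = 2W/(ρv²S) = 2×3345.2/(1.007×20.4²×11.3) = 1.413.
CD = 0.0128 + 0.027 × 1.413² = 0.06669.
L/D = CL/CD = 1.413 / 0.06669 = 21.2

L/D = 21.2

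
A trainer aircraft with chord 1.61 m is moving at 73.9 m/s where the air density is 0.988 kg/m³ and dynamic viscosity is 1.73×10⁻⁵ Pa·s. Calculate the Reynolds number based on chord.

Re = ρ·v·c/μ = 0.988 × 73.9 × 1.61 / (1.73×10⁻⁵) = 6.79×10^6

Re = 6.79×10^6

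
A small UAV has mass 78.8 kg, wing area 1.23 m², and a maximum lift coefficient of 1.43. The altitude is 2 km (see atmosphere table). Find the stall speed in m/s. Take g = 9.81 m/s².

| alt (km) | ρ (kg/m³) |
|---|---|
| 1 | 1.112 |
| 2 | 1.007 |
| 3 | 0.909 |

At 2 km, from the table: ρ = 1.007 kg/m³.
Stall occurs when L = W at CL,max. W = mg = 78.8 × 9.81 = 773 N.
From L = ½ρV²S·CL,max = W: V_stall = √(2W/(ρSCL,max)) = √(2·773/(1.007·1.23·1.43))
V_stall = √872.9 = 29.5 m/s

V_stall = 29.5 m/s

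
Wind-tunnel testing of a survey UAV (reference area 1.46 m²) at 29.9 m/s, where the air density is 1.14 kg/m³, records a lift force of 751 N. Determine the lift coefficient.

From L = ½ρv²S·CL, rearranging gives CL = 2L/(ρv²S).
CL = 2 × 751 / (1.14 × 29.9² × 1.46) = 1.01

CL = 1.01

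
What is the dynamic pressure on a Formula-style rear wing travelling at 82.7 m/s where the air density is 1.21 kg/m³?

q = ½ρv² = ½ × 1.21 × 82.7² = 4140 Pa

q = 4140 Pa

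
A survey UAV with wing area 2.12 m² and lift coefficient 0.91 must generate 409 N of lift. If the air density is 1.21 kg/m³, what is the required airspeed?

v = 18.7 m/s

L = ½ρv²S·CL ⇒ v = √(2L/(ρ·S·CL))
v = √(2 × 409 / (1.21 × 2.12 × 0.91)) = √350.4 = 18.7 m/s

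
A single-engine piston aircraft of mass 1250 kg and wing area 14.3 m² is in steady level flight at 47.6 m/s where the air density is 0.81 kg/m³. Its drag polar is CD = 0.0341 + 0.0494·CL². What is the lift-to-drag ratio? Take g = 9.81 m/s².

L/D = 12.1

Weight W = mg = 1250 × 9.81 = 12262 N; in level flight L = W.
q = ½ρv² = ½ × 0.81 × 47.6² = 917.6 Pa.
CL = W/(q·S) = 12262 / (917.6 × 14.3) = 0.9345.
CD = 0.0341 + 0.0494 × 0.9345² = 0.07724.
L/D = CL/CD = 0.9345 / 0.07724 = 12.1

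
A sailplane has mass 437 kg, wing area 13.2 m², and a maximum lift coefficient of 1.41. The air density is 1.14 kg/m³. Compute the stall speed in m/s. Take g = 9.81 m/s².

V_stall = 20.1 m/s

At stall, lift equals weight: L = W = m·g = 437 × 9.81 = 4287 N.
V_stall = √(2W/(ρ·S·CL,max)) = √(2 × 4287 / (1.14 × 13.2 × 1.41))
V_stall = √404.1 = 20.1 m/s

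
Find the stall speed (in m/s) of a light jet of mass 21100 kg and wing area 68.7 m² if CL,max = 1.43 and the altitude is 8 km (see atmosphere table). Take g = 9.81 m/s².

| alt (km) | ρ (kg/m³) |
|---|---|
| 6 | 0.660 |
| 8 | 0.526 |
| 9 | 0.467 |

V_stall = 89.5 m/s

At 8 km, from the table: ρ = 0.526 kg/m³.
Stall occurs when L = W at CL,max. W = mg = 21100 × 9.81 = 2.07×10^5 N.
From L = ½ρV²S·CL,max = W: V_stall = √(2W/(ρSCL,max)) = √(2·2.07×10^5/(0.526·68.7·1.43))
V_stall = √8011 = 89.5 m/s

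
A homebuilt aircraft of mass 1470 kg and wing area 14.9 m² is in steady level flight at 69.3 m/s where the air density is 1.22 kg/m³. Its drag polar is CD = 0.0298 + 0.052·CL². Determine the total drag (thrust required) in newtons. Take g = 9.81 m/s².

Level flight ⇒ L = W = m·g = 1470 × 9.81 = 14421 N.
Dynamic pressure q = 0.5 × 1.22 × 69.3² = 2930 Pa.
CL = W/(q·S) = 14421 / (2930 × 14.9) = 0.3304.
CD = 0.0298 + 0.052 × 0.3304² = 0.03548.
D = q·S·CD = 2930 × 14.9 × 0.03548 = 1549 N

D = 1550 N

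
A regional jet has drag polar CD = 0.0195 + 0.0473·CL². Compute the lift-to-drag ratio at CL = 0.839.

L/D = 15.9

CD = 0.0195 + 0.0473 × 0.839² = 0.0528
L/D = CL/CD = 0.839 / 0.0528 = 15.9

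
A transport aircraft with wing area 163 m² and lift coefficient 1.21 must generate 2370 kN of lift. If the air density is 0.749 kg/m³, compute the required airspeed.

L = ½ρv²S·CL ⇒ v = √(2L/(ρ·S·CL))
v = √(2 × 2.37×10^6 / (0.749 × 163 × 1.21)) = √32090 = 179 m/s

v = 179 m/s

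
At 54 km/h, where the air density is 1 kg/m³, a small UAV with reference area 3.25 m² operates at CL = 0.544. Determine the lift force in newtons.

Convert speed: v = 54 km/h ÷ 3.6 = 15 m/s.
L = ½ρv²S·CL = ½ × 1 × 15² × 3.25 × 0.544 = 199 N

L = 199 N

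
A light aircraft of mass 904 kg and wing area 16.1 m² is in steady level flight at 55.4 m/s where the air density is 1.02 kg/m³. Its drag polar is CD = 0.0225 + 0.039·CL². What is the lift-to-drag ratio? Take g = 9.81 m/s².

Level flight ⇒ L = W = m·g = 904 × 9.81 = 8868.2 N.
Dynamic pressure q = 0.5 × 1.02 × 55.4² = 1565 Pa.
CL = W/(q·S) = 8868.2 / (1565 × 16.1) = 0.3519.
CD = 0.0225 + 0.039 × 0.3519² = 0.02733.
L/D = CL/CD = 0.3519 / 0.02733 = 12.9

L/D = 12.9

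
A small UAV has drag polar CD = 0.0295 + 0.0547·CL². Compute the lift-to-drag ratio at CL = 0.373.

L/D = 10.1

CD = 0.0295 + 0.0547 × 0.373² = 0.03711
L/D = CL/CD = 0.373 / 0.03711 = 10.1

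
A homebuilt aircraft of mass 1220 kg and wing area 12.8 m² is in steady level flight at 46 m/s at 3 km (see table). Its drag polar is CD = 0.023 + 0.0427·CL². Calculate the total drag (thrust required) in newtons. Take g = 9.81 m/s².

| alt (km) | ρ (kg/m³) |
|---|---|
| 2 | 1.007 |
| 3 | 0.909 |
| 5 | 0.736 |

D = 780 N

At 3 km, from the table: ρ = 0.909 kg/m³.
Weight W = mg = 1220 × 9.81 = 11968 N; in level flight L = W.
Dynamic pressure q = 0.5 × 0.909 × 46² = 961.7 Pa.
Required CL = L/(qS) = 11968/(961.7·12.8) = 0.9722.
CD = 0.023 + 0.0427 × 0.9722² = 0.06336.
D = q·S·CD = 961.7 × 12.8 × 0.06336 = 780 N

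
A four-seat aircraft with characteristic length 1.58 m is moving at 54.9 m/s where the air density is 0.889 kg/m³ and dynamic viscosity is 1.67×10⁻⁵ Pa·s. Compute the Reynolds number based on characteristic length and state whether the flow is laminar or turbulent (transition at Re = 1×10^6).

Re = 4.62×10^6 (turbulent)

Re = ρ·v·c/μ = 0.889 × 54.9 × 1.58 / (1.67×10⁻⁵) = 4.62×10^6
Since 4.62×10^6 > 1×10^6, the flow is turbulent.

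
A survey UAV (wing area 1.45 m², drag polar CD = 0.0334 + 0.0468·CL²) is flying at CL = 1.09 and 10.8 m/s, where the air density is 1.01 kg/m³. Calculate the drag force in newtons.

D = 7.6 N

CD = 0.0334 + 0.0468 × 1.09² = 0.089
D = ½ρv²S·CD = ½ × 1.01 × 10.8² × 1.45 × 0.089 = 7.6 N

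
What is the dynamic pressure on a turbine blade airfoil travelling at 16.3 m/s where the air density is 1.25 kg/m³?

q = ½ρv² = ½ × 1.25 × 16.3² = 166 Pa

q = 166 Pa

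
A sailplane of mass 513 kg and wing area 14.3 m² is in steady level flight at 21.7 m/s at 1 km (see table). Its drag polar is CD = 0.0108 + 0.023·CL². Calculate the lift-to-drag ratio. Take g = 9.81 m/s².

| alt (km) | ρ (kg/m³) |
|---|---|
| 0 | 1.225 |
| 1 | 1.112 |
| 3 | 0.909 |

At 1 km, from the table: ρ = 1.112 kg/m³.
Weight W = mg = 513 × 9.81 = 5032.5 N; in level flight L = W.
q = ½ρv² = ½ × 1.112 × 21.7² = 261.8 Pa.
CL = W/(q·S) = 5032.5 / (261.8 × 14.3) = 1.344.
CD = 0.0108 + 0.023 × 1.344² = 0.05236.
L/D = CL/CD = 1.344 / 0.05236 = 25.7

L/D = 25.7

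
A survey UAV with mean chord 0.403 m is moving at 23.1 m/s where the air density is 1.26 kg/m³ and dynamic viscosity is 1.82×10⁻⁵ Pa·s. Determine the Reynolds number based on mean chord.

Re = ρ·v·c/μ = 1.26 × 23.1 × 0.403 / (1.82×10⁻⁵) = 6.44×10^5

Re = 6.44×10^5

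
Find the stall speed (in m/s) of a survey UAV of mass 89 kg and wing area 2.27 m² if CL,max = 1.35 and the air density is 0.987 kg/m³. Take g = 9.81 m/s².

Weight W = mg = 89 × 9.81 = 873.1 N.
V_stall = √(2W/(ρ·S·CL,max)) = √(2 × 873.1 / (0.987 × 2.27 × 1.35))
V_stall = √577.3 = 24 m/s

V_stall = 24 m/s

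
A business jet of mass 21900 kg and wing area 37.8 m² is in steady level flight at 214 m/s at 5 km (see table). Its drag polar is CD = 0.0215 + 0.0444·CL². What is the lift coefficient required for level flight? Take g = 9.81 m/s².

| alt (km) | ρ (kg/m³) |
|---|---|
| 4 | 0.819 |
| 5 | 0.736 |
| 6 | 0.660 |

At 5 km, from the table: ρ = 0.736 kg/m³.
In steady level flight, lift balances weight: W = mg = 21900 × 9.81 = 2.1484×10^5 N.
q = ½ρv² = ½ × 0.736 × 214² = 16850 Pa.
CL = W/(q·S) = 2.1484×10^5 / (16850 × 37.8) = 0.3372.

CL = 0.337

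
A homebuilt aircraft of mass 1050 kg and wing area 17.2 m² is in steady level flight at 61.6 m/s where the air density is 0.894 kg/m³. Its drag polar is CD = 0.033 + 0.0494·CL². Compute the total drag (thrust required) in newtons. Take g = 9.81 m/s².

Weight W = mg = 1050 × 9.81 = 10300 N; in level flight L = W.
q = ½ρv² = ½ × 0.894 × 61.6² = 1696 Pa.
CL = W/(q·S) = 10300 / (1696 × 17.2) = 0.3531.
CD = 0.033 + 0.0494 × 0.3531² = 0.03916.
D = q·S·CD = 1696 × 17.2 × 0.03916 = 1142 N

D = 1140 N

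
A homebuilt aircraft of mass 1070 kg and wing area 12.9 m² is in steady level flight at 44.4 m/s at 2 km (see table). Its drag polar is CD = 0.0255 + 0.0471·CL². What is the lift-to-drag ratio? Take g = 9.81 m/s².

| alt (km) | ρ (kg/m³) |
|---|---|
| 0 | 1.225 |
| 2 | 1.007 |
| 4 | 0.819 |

L/D = 14.3

At 2 km, from the table: ρ = 1.007 kg/m³.
In steady level flight, lift balances weight: W = mg = 1070 × 9.81 = 10497 N.
q = ½ρv² = ½ × 1.007 × 44.4² = 992.6 Pa.
CL = 2W/(ρv²S) = 2×10497/(1.007×44.4²×12.9) = 0.8198.
CD = 0.0255 + 0.0471 × 0.8198² = 0.05715.
L/D = CL/CD = 0.8198 / 0.05715 = 14.3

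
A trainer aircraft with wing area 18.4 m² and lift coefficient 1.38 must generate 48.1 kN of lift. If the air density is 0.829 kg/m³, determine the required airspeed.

L = ½ρv²S·CL ⇒ v = √(2L/(ρ·S·CL))
v = √(2 × 48100 / (0.829 × 18.4 × 1.38)) = √4570 = 67.6 m/s

v = 67.6 m/s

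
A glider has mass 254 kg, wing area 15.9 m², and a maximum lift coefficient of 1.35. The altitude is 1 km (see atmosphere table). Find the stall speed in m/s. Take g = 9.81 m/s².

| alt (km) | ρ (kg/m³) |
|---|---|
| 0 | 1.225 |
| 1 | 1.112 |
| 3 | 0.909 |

At 1 km, from the table: ρ = 1.112 kg/m³.
Weight W = mg = 254 × 9.81 = 2492 N.
V_stall = √(2W/(ρ·S·CL,max)) = √(2 × 2492 / (1.112 × 15.9 × 1.35))
V_stall = √208.8 = 14.4 m/s

V_stall = 14.4 m/s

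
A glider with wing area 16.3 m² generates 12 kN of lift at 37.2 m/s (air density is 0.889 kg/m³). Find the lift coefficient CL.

From L = ½ρv²S·CL, rearranging gives CL = 2L/(ρv²S).
CL = 2 × 12000 / (0.889 × 37.2² × 16.3) = 1.2

CL = 1.2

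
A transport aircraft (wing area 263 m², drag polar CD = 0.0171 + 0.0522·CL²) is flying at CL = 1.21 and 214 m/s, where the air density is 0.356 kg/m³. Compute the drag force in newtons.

CD = 0.0171 + 0.0522 × 1.21² = 0.09353
D = ½ρv²S·CD = ½ × 0.356 × 214² × 263 × 0.09353 = 2.01×10^5 N

D = 2.01×10^5 N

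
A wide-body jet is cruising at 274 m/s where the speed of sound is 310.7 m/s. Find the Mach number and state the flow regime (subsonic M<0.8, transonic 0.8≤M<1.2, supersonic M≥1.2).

M = v/a = 274 / 310.7 = 0.882
M = 0.882 → transonic.

M = 0.882 (transonic)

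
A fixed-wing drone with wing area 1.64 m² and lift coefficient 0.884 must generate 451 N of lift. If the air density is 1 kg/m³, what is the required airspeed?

v = 24.9 m/s

L = ½ρv²S·CL ⇒ v = √(2L/(ρ·S·CL))
v = √(2 × 451 / (1 × 1.64 × 0.884)) = √622.2 = 24.9 m/s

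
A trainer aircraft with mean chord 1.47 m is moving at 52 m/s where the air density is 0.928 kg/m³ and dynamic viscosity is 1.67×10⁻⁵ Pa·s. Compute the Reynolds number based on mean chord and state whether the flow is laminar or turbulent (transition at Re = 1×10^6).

Re = 4.25×10^6 (turbulent)

Re = ρ·v·c/μ = 0.928 × 52 × 1.47 / (1.67×10⁻⁵) = 4.25×10^6
Since 4.25×10^6 > 1×10^6, the flow is turbulent.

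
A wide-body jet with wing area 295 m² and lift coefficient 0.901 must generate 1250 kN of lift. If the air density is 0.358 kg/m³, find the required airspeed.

v = 162 m/s

L = ½ρv²S·CL ⇒ v = √(2L/(ρ·S·CL))
v = √(2 × 1.25×10^6 / (0.358 × 295 × 0.901)) = √26270 = 162 m/s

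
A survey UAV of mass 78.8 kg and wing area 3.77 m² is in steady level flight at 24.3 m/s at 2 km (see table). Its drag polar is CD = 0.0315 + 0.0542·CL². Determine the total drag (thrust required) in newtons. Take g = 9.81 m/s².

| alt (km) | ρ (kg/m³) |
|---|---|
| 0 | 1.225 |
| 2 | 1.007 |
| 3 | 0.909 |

At 2 km, from the table: ρ = 1.007 kg/m³.
In steady level flight, lift balances weight: W = mg = 78.8 × 9.81 = 773.03 N.
Dynamic pressure q = 0.5 × 1.007 × 24.3² = 297.3 Pa.
CL = 2W/(ρv²S) = 2×773.03/(1.007×24.3²×3.77) = 0.6897.
CD = 0.0315 + 0.0542 × 0.6897² = 0.05728.
D = q·S·CD = 297.3 × 3.77 × 0.05728 = 64.2 N

D = 64.2 N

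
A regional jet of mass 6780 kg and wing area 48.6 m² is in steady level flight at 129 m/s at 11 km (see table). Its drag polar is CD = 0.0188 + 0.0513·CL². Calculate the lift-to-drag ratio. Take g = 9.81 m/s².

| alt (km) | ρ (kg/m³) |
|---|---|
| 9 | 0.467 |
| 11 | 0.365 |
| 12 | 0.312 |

L/D = 15.4

At 11 km, from the table: ρ = 0.365 kg/m³.
Weight W = mg = 6780 × 9.81 = 66512 N; in level flight L = W.
Dynamic pressure q = 0.5 × 0.365 × 129² = 3037 Pa.
CL = 2W/(ρv²S) = 2×66512/(0.365×129²×48.6) = 0.4506.
CD = 0.0188 + 0.0513 × 0.4506² = 0.02922.
L/D = CL/CD = 0.4506 / 0.02922 = 15.4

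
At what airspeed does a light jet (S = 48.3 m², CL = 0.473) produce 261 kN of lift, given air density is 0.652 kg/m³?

L = ½ρv²S·CL ⇒ v = √(2L/(ρ·S·CL))
v = √(2 × 2.61×10^5 / (0.652 × 48.3 × 0.473)) = √35040 = 187 m/s

v = 187 m/s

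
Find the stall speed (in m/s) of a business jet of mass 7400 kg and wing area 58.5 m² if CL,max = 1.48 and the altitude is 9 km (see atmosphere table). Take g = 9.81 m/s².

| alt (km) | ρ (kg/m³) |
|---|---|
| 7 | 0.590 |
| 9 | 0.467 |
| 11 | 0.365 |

V_stall = 59.9 m/s

At 9 km, from the table: ρ = 0.467 kg/m³.
Weight W = mg = 7400 × 9.81 = 72590 N.
From L = ½ρV²S·CL,max = W: V_stall = √(2W/(ρSCL,max)) = √(2·72590/(0.467·58.5·1.48))
V_stall = √3591 = 59.9 m/s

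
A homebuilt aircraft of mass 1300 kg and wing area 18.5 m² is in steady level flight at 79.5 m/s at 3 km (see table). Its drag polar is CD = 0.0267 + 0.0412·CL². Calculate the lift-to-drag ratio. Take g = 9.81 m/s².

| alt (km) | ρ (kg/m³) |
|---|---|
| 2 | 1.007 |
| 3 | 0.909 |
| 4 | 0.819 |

L/D = 8.25

At 3 km, from the table: ρ = 0.909 kg/m³.
Weight W = mg = 1300 × 9.81 = 12753 N; in level flight L = W.
Dynamic pressure q = 0.5 × 0.909 × 79.5² = 2873 Pa.
Required CL = L/(qS) = 12753/(2873·18.5) = 0.24.
CD = 0.0267 + 0.0412 × 0.24² = 0.02907.
L/D = CL/CD = 0.24 / 0.02907 = 8.25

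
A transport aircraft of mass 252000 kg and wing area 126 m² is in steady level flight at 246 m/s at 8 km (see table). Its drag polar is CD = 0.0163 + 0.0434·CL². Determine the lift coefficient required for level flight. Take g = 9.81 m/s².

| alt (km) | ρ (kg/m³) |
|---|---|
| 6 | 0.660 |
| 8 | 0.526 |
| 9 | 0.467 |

At 8 km, from the table: ρ = 0.526 kg/m³.
Level flight ⇒ L = W = m·g = 252000 × 9.81 = 2.4721×10^6 N.
q = ½ρv² = ½ × 0.526 × 246² = 15920 Pa.
Required CL = L/(qS) = 2.4721×10^6/(15920·126) = 1.233.

CL = 1.23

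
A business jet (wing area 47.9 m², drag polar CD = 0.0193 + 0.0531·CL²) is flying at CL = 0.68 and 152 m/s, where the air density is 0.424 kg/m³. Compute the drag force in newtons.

D = 10300 N

CD = 0.0193 + 0.0531 × 0.68² = 0.04385
D = ½ρv²S·CD = ½ × 0.424 × 152² × 47.9 × 0.04385 = 10300 N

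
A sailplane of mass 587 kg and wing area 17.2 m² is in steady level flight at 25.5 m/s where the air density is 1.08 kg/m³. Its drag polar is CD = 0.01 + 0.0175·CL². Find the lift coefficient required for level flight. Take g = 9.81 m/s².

Weight W = mg = 587 × 9.81 = 5758.5 N; in level flight L = W.
q = ½ρv² = ½ × 1.08 × 25.5² = 351.1 Pa.
CL = W/(q·S) = 5758.5 / (351.1 × 17.2) = 0.9535.

CL = 0.953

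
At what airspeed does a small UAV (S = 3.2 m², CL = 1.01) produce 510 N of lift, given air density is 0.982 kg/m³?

v = 17.9 m/s

L = ½ρv²S·CL ⇒ v = √(2L/(ρ·S·CL))
v = √(2 × 510 / (0.982 × 3.2 × 1.01)) = √321.4 = 17.9 m/s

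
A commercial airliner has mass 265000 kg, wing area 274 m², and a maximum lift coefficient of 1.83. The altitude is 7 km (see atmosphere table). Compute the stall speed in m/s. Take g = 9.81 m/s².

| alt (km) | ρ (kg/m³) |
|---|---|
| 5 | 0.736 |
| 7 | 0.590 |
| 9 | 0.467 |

V_stall = 133 m/s

At 7 km, from the table: ρ = 0.590 kg/m³.
Weight W = mg = 265000 × 9.81 = 2.6×10^6 N.
From L = ½ρV²S·CL,max = W: V_stall = √(2W/(ρSCL,max)) = √(2·2.6×10^6/(0.59·274·1.83))
V_stall = √17570 = 133 m/s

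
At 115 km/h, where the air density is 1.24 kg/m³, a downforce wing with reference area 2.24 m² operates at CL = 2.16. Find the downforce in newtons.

L = 3060 N

Convert speed: v = 115 km/h ÷ 3.6 = 31.94 m/s.
L = ½ρv²S·CL = ½ × 1.24 × 31.94² × 2.24 × 2.16 = 3060 N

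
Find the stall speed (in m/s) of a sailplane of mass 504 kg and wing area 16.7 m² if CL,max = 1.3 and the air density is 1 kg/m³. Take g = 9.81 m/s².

At stall, lift equals weight: L = W = m·g = 504 × 9.81 = 4944 N.
From L = ½ρV²S·CL,max = W: V_stall = √(2W/(ρSCL,max)) = √(2·4944/(1·16.7·1.3))
V_stall = √455.5 = 21.3 m/s

V_stall = 21.3 m/s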